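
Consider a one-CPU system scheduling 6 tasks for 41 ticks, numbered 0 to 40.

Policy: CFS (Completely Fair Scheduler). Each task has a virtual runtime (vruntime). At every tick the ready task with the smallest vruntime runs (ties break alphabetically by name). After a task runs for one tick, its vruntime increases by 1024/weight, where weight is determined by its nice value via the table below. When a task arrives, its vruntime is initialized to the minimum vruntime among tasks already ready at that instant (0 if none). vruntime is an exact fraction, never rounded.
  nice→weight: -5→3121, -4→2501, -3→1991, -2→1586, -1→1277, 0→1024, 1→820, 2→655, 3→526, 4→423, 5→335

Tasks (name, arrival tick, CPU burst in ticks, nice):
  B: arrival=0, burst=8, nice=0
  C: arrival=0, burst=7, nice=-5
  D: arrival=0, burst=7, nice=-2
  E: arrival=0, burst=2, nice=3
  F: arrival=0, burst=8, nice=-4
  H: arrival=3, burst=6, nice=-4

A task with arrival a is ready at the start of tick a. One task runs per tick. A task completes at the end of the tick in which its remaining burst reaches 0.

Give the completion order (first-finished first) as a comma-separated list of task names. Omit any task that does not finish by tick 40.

completion order = E, C, H, F, D, B

t=0: vr[B=0 C=0 D=0 E=0 F=0] → run B
t=1: vr[B=1 C=0 D=0 E=0 F=0] → run C
t=2: vr[B=1 C=1024/3121 D=0 E=0 F=0] → run D
t=3: vr[B=1 C=1024/3121 D=512/793 E=0 F=0 H=0] → run E
t=4: vr[B=1 C=1024/3121 D=512/793 E=512/263 F=0 H=0] → run F
t=5: vr[B=1 C=1024/3121 D=512/793 E=512/263 F=1024/2501 H=0] → run H
t=6: vr[B=1 C=1024/3121 D=512/793 E=512/263 F=1024/2501 H=1024/2501] → run C
t=7: vr[B=1 C=2048/3121 D=512/793 E=512/263 F=1024/2501 H=1024/2501] → run F
t=8: vr[B=1 C=2048/3121 D=512/793 E=512/263 F=2048/2501 H=1024/2501] → run H
t=9: vr[B=1 C=2048/3121 D=512/793 E=512/263 F=2048/2501 H=2048/2501] → run D
t=10: vr[B=1 C=2048/3121 D=1024/793 E=512/263 F=2048/2501 H=2048/2501] → run C
t=11: vr[B=1 C=3072/3121 D=1024/793 E=512/263 F=2048/2501 H=2048/2501] → run F
t=12: vr[B=1 C=3072/3121 D=1024/793 E=512/263 F=3072/2501 H=2048/2501] → run H
t=13: vr[B=1 C=3072/3121 D=1024/793 E=512/263 F=3072/2501 H=3072/2501] → run C
t=14: vr[B=1 C=4096/3121 D=1024/793 E=512/263 F=3072/2501 H=3072/2501] → run B
t=15: vr[B=2 C=4096/3121 D=1024/793 E=512/263 F=3072/2501 H=3072/2501] → run F
t=16: vr[B=2 C=4096/3121 D=1024/793 E=512/263 F=4096/2501 H=3072/2501] → run H
t=17: vr[B=2 C=4096/3121 D=1024/793 E=512/263 F=4096/2501 H=4096/2501] → run D
t=18: vr[B=2 C=4096/3121 D=1536/793 E=512/263 F=4096/2501 H=4096/2501] → run C
t=19: vr[B=2 C=5120/3121 D=1536/793 E=512/263 F=4096/2501 H=4096/2501] → run F
t=20: vr[B=2 C=5120/3121 D=1536/793 E=512/263 F=5120/2501 H=4096/2501] → run H
t=21: vr[B=2 C=5120/3121 D=1536/793 E=512/263 F=5120/2501 H=5120/2501] → run C
t=22: vr[B=2 C=6144/3121 D=1536/793 E=512/263 F=5120/2501 H=5120/2501] → run D
t=23: vr[B=2 C=6144/3121 D=2048/793 E=512/263 F=5120/2501 H=5120/2501] → run E
t=24: vr[B=2 C=6144/3121 D=2048/793 F=5120/2501 H=5120/2501] → run C
t=25: vr[B=2 D=2048/793 F=5120/2501 H=5120/2501] → run B
t=26: vr[B=3 D=2048/793 F=5120/2501 H=5120/2501] → run F
t=27: vr[B=3 D=2048/793 F=6144/2501 H=5120/2501] → run H
t=28: vr[B=3 D=2048/793 F=6144/2501] → run F
t=29: vr[B=3 D=2048/793 F=7168/2501] → run D
t=30: vr[B=3 D=2560/793 F=7168/2501] → run F
t=31: vr[B=3 D=2560/793] → run B
t=32: vr[B=4 D=2560/793] → run D
t=33: vr[B=4 D=3072/793] → run D
t=34: vr[B=4] → run B
t=35: vr[B=5] → run B
t=36: vr[B=6] → run B
t=37: vr[B=7] → run B
t=38: (idle)
t=39: (idle)
t=40: (idle)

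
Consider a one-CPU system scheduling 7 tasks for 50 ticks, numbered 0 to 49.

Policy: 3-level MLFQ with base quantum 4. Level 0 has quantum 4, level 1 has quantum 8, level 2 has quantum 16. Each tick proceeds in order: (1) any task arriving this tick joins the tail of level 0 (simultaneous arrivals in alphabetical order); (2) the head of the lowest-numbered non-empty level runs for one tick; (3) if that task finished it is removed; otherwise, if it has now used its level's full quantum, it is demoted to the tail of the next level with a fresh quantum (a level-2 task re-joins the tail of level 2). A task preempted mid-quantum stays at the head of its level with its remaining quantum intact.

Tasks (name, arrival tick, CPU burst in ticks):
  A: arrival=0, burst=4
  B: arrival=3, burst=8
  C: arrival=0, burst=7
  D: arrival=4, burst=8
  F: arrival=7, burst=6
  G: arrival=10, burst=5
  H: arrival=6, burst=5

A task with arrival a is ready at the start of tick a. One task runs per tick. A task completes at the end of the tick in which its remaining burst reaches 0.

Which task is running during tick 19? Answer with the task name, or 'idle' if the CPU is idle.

t=0: L0/L1/L2 = AC/-/- → run A
t=1: L0/L1/L2 = AC/-/- → run A
t=2: L0/L1/L2 = AC/-/- → run A
t=3: L0/L1/L2 = ACB/-/- → run A
t=4: L0/L1/L2 = CBD/-/- → run C
t=5: L0/L1/L2 = CBD/-/- → run C
t=6: L0/L1/L2 = CBDH/-/- → run C
t=7: L0/L1/L2 = CBDHF/-/- → run C
t=8: L0/L1/L2 = BDHF/C/- → run B
t=9: L0/L1/L2 = BDHF/C/- → run B
t=10: L0/L1/L2 = BDHFG/C/- → run B
t=11: L0/L1/L2 = BDHFG/C/- → run B
t=12: L0/L1/L2 = DHFG/CB/- → run D
t=13: L0/L1/L2 = DHFG/CB/- → run D
t=14: L0/L1/L2 = DHFG/CB/- → run D
t=15: L0/L1/L2 = DHFG/CB/- → run D
t=16: L0/L1/L2 = HFG/CBD/- → run H
t=17: L0/L1/L2 = HFG/CBD/- → run H
t=18: L0/L1/L2 = HFG/CBD/- → run H
t=19: L0/L1/L2 = HFG/CBD/- → run H
t=20: L0/L1/L2 = FG/CBDH/- → run F
t=21: L0/L1/L2 = FG/CBDH/- → run F
t=22: L0/L1/L2 = FG/CBDH/- → run F
t=23: L0/L1/L2 = FG/CBDH/- → run F
t=24: L0/L1/L2 = G/CBDHF/- → run G
t=25: L0/L1/L2 = G/CBDHF/- → run G
t=26: L0/L1/L2 = G/CBDHF/- → run G
t=27: L0/L1/L2 = G/CBDHF/- → run G
t=28: L0/L1/L2 = -/CBDHFG/- → run C
t=29: L0/L1/L2 = -/CBDHFG/- → run C
t=30: L0/L1/L2 = -/CBDHFG/- → run C
t=31: L0/L1/L2 = -/BDHFG/- → run B
t=32: L0/L1/L2 = -/BDHFG/- → run B
t=33: L0/L1/L2 = -/BDHFG/- → run B
t=34: L0/L1/L2 = -/BDHFG/- → run B
t=35: L0/L1/L2 = -/DHFG/- → run D
t=36: L0/L1/L2 = -/DHFG/- → run D
t=37: L0/L1/L2 = -/DHFG/- → run D
t=38: L0/L1/L2 = -/DHFG/- → run D
t=39: L0/L1/L2 = -/HFG/- → run H
t=40: L0/L1/L2 = -/FG/- → run F
t=41: L0/L1/L2 = -/FG/- → run F
t=42: L0/L1/L2 = -/G/- → run G
t=43: (idle)
t=44: (idle)
t=45: (idle)
t=46: (idle)
t=47: (idle)
t=48: (idle)
t=49: (idle)

running at tick 19 = H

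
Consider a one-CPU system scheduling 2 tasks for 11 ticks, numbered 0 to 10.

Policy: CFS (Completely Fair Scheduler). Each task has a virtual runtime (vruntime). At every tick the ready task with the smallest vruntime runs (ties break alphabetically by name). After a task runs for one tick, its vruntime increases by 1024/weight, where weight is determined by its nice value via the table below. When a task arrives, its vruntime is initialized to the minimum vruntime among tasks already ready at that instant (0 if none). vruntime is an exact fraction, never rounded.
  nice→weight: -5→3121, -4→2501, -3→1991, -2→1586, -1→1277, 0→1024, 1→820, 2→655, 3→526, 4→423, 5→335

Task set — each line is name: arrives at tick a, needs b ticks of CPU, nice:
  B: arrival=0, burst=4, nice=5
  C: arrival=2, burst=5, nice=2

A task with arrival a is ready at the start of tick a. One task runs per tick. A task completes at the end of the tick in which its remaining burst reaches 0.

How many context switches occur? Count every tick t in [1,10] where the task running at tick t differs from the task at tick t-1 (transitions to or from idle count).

context switches = 4

t=0: vr[B=0] → run B
t=1: vr[B=1024/335] → run B
t=2: vr[B=2048/335 C=2048/335] → run B
t=3: vr[B=3072/335 C=2048/335] → run C
t=4: vr[B=3072/335 C=336896/43885] → run C
t=5: vr[B=3072/335 C=405504/43885] → run B
t=6: vr[C=405504/43885] → run C
t=7: vr[C=474112/43885] → run C
t=8: vr[C=108544/8777] → run C
t=9: (idle)
t=10: (idle)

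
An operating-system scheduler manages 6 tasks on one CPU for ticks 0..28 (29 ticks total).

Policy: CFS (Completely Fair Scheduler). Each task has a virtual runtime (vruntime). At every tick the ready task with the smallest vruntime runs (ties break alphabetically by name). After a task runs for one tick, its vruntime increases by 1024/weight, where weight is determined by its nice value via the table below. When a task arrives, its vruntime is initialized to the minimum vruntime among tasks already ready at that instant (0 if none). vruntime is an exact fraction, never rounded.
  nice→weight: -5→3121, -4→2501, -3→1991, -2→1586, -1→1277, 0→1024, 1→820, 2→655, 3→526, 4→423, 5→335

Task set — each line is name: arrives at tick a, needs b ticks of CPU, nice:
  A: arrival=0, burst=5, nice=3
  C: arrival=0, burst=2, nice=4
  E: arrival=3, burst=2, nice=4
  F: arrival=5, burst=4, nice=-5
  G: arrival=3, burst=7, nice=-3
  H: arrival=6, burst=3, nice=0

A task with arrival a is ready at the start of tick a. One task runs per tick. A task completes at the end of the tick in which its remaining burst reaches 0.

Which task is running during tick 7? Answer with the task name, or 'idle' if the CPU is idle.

running at tick 7 = H

t=0: vr[A=0 C=0] → run A
t=1: vr[A=512/263 C=0] → run C
t=2: vr[A=512/263 C=1024/423] → run A
t=3: vr[A=1024/263 C=1024/423 E=1024/423 G=1024/423] → run C
t=4: vr[A=1024/263 E=1024/423 G=1024/423] → run E
t=5: vr[A=1024/263 E=2048/423 F=1024/423 G=1024/423] → run F
t=6: vr[A=1024/263 E=2048/423 F=3629056/1320183 G=1024/423 H=1024/423] → run G
t=7: vr[A=1024/263 E=2048/423 F=3629056/1320183 G=2471936/842193 H=1024/423] → run H
t=8: vr[A=1024/263 E=2048/423 F=3629056/1320183 G=2471936/842193 H=1447/423] → run F
t=9: vr[A=1024/263 E=2048/423 F=4062208/1320183 G=2471936/842193 H=1447/423] → run G
t=10: vr[A=1024/263 E=2048/423 F=4062208/1320183 G=2905088/842193 H=1447/423] → run F
t=11: vr[A=1024/263 E=2048/423 F=4495360/1320183 G=2905088/842193 H=1447/423] → run F
t=12: vr[A=1024/263 E=2048/423 G=2905088/842193 H=1447/423] → run H
t=13: vr[A=1024/263 E=2048/423 G=2905088/842193 H=1870/423] → run G
t=14: vr[A=1024/263 E=2048/423 G=3338240/842193 H=1870/423] → run A
t=15: vr[A=1536/263 E=2048/423 G=3338240/842193 H=1870/423] → run G
t=16: vr[A=1536/263 E=2048/423 G=3771392/842193 H=1870/423] → run H
t=17: vr[A=1536/263 E=2048/423 G=3771392/842193] → run G
t=18: vr[A=1536/263 E=2048/423 G=4204544/842193] → run E
t=19: vr[A=1536/263 G=4204544/842193] → run G
t=20: vr[A=1536/263 G=4637696/842193] → run G
t=21: vr[A=1536/263] → run A
t=22: vr[A=2048/263] → run A
t=23: (idle)
t=24: (idle)
t=25: (idle)
t=26: (idle)
t=27: (idle)
t=28: (idle)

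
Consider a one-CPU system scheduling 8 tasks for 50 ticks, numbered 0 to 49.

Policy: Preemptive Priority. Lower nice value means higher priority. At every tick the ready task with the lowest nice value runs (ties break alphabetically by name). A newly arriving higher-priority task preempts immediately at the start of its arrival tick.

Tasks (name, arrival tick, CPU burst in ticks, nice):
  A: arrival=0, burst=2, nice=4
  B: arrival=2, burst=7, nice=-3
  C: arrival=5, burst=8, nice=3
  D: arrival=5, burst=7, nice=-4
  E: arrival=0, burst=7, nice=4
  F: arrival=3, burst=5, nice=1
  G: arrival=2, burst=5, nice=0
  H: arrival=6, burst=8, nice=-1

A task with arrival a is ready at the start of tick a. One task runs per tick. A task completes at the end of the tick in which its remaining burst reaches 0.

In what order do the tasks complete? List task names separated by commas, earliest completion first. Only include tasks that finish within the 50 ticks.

completion order = A, D, B, H, G, F, C, E

t=0: ready={A,E} → run A
t=1: ready={A,E} → run A
t=2: ready={B,E,G} → run B
t=3: ready={B,E,F,G} → run B
t=4: ready={B,E,F,G} → run B
t=5: ready={B,C,D,E,F,G} → run D
t=6: ready={B,C,D,E,F,G,H} → run D
t=7: ready={B,C,D,E,F,G,H} → run D
t=8: ready={B,C,D,E,F,G,H} → run D
t=9: ready={B,C,D,E,F,G,H} → run D
t=10: ready={B,C,D,E,F,G,H} → run D
t=11: ready={B,C,D,E,F,G,H} → run D
t=12: ready={B,C,E,F,G,H} → run B
t=13: ready={B,C,E,F,G,H} → run B
t=14: ready={B,C,E,F,G,H} → run B
t=15: ready={B,C,E,F,G,H} → run B
t=16: ready={C,E,F,G,H} → run H
t=17: ready={C,E,F,G,H} → run H
t=18: ready={C,E,F,G,H} → run H
t=19: ready={C,E,F,G,H} → run H
t=20: ready={C,E,F,G,H} → run H
t=21: ready={C,E,F,G,H} → run H
t=22: ready={C,E,F,G,H} → run H
t=23: ready={C,E,F,G,H} → run H
t=24: ready={C,E,F,G} → run G
t=25: ready={C,E,F,G} → run G
t=26: ready={C,E,F,G} → run G
t=27: ready={C,E,F,G} → run G
t=28: ready={C,E,F,G} → run G
t=29: ready={C,E,F} → run F
t=30: ready={C,E,F} → run F
t=31: ready={C,E,F} → run F
t=32: ready={C,E,F} → run F
t=33: ready={C,E,F} → run F
t=34: ready={C,E} → run C
t=35: ready={C,E} → run C
t=36: ready={C,E} → run C
t=37: ready={C,E} → run C
t=38: ready={C,E} → run C
t=39: ready={C,E} → run C
t=40: ready={C,E} → run C
t=41: ready={C,E} → run C
t=42: ready={E} → run E
t=43: ready={E} → run E
t=44: ready={E} → run E
t=45: ready={E} → run E
t=46: ready={E} → run E
t=47: ready={E} → run E
t=48: ready={E} → run E
t=49: (idle)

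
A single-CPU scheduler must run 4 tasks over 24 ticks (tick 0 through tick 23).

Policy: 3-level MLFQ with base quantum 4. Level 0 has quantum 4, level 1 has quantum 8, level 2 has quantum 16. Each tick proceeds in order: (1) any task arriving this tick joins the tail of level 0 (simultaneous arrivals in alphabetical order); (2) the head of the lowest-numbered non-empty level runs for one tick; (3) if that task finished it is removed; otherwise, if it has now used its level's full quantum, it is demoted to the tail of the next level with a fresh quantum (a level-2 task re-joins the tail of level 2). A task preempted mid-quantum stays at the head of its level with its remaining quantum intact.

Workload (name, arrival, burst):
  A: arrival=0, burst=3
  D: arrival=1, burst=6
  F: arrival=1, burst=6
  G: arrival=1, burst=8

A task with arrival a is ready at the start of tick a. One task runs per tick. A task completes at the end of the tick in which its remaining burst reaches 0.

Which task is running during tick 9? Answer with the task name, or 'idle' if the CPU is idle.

running at tick 9 = F

t=0: L0/L1/L2 = A/-/- → run A
t=1: L0/L1/L2 = ADFG/-/- → run A
t=2: L0/L1/L2 = ADFG/-/- → run A
t=3: L0/L1/L2 = DFG/-/- → run D
t=4: L0/L1/L2 = DFG/-/- → run D
t=5: L0/L1/L2 = DFG/-/- → run D
t=6: L0/L1/L2 = DFG/-/- → run D
t=7: L0/L1/L2 = FG/D/- → run F
t=8: L0/L1/L2 = FG/D/- → run F
t=9: L0/L1/L2 = FG/D/- → run F
t=10: L0/L1/L2 = FG/D/- → run F
t=11: L0/L1/L2 = G/DF/- → run G
t=12: L0/L1/L2 = G/DF/- → run G
t=13: L0/L1/L2 = G/DF/- → run G
t=14: L0/L1/L2 = G/DF/- → run G
t=15: L0/L1/L2 = -/DFG/- → run D
t=16: L0/L1/L2 = -/DFG/- → run D
t=17: L0/L1/L2 = -/FG/- → run F
t=18: L0/L1/L2 = -/FG/- → run F
t=19: L0/L1/L2 = -/G/- → run G
t=20: L0/L1/L2 = -/G/- → run G
t=21: L0/L1/L2 = -/G/- → run G
t=22: L0/L1/L2 = -/G/- → run G
t=23: (idle)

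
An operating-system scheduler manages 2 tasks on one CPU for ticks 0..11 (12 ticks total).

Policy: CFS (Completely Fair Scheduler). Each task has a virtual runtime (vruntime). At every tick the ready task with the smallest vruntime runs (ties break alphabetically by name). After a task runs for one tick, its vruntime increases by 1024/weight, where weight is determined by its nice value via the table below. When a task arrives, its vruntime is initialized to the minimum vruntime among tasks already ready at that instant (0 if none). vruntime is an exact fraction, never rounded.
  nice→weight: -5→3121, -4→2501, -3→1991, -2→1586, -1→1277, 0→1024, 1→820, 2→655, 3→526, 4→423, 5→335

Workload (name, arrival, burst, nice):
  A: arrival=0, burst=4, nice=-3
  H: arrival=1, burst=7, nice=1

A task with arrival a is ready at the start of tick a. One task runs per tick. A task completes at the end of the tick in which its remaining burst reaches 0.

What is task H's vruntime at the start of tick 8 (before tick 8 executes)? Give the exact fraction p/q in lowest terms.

t=0: vr[A=0] → run A
t=1: vr[A=1024/1991 H=1024/1991] → run A
t=2: vr[A=2048/1991 H=1024/1991] → run H
t=3: vr[A=2048/1991 H=719616/408155] → run A
t=4: vr[A=3072/1991 H=719616/408155] → run A
t=5: vr[H=719616/408155] → run H
t=6: vr[H=1229312/408155] → run H
t=7: vr[H=1739008/408155] → run H
t=8: vr[H=2248704/408155] → run H
t=9: vr[H=551680/81631] → run H
t=10: vr[H=3268096/408155] → run H
t=11: (idle)

vruntime(H, start of tick 8) = 2248704/408155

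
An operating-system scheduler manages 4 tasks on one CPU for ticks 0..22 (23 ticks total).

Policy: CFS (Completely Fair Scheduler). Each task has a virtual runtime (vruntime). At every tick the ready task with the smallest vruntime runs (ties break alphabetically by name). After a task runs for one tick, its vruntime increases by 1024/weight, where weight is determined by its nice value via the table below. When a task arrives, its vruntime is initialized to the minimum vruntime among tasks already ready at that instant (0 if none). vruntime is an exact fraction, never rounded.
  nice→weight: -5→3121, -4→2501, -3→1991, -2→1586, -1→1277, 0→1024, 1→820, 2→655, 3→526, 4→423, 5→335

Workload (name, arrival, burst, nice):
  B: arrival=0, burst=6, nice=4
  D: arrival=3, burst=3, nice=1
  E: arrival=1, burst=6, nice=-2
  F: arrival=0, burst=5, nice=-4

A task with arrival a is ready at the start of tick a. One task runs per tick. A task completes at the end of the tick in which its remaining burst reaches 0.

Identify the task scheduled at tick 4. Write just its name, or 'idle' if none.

running at tick 4 = F

t=0: vr[B=0 F=0] → run B
t=1: vr[B=1024/423 E=0 F=0] → run E
t=2: vr[B=1024/423 E=512/793 F=0] → run F
t=3: vr[B=1024/423 D=1024/2501 E=512/793 F=1024/2501] → run D
t=4: vr[B=1024/423 D=20736/12505 E=512/793 F=1024/2501] → run F
t=5: vr[B=1024/423 D=20736/12505 E=512/793 F=2048/2501] → run E
t=6: vr[B=1024/423 D=20736/12505 E=1024/793 F=2048/2501] → run F
t=7: vr[B=1024/423 D=20736/12505 E=1024/793 F=3072/2501] → run F
t=8: vr[B=1024/423 D=20736/12505 E=1024/793 F=4096/2501] → run E
t=9: vr[B=1024/423 D=20736/12505 E=1536/793 F=4096/2501] → run F
t=10: vr[B=1024/423 D=20736/12505 E=1536/793] → run D
t=11: vr[B=1024/423 D=36352/12505 E=1536/793] → run E
t=12: vr[B=1024/423 D=36352/12505 E=2048/793] → run B
t=13: vr[B=2048/423 D=36352/12505 E=2048/793] → run E
t=14: vr[B=2048/423 D=36352/12505 E=2560/793] → run D
t=15: vr[B=2048/423 E=2560/793] → run E
t=16: vr[B=2048/423] → run B
t=17: vr[B=1024/141] → run B
t=18: vr[B=4096/423] → run B
t=19: vr[B=5120/423] → run B
t=20: (idle)
t=21: (idle)
t=22: (idle)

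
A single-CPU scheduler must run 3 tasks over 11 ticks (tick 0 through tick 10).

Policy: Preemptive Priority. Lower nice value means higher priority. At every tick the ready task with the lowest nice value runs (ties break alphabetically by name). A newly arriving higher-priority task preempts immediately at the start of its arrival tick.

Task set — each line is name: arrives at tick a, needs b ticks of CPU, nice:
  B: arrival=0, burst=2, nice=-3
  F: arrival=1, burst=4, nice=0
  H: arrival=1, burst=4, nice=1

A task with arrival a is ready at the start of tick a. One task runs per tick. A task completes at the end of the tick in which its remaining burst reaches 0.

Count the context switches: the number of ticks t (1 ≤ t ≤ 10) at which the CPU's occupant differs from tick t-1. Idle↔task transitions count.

context switches = 3

t=0: ready={B} → run B
t=1: ready={B,F,H} → run B
t=2: ready={F,H} → run F
t=3: ready={F,H} → run F
t=4: ready={F,H} → run F
t=5: ready={F,H} → run F
t=6: ready={H} → run H
t=7: ready={H} → run H
t=8: ready={H} → run H
t=9: ready={H} → run H
t=10: (idle)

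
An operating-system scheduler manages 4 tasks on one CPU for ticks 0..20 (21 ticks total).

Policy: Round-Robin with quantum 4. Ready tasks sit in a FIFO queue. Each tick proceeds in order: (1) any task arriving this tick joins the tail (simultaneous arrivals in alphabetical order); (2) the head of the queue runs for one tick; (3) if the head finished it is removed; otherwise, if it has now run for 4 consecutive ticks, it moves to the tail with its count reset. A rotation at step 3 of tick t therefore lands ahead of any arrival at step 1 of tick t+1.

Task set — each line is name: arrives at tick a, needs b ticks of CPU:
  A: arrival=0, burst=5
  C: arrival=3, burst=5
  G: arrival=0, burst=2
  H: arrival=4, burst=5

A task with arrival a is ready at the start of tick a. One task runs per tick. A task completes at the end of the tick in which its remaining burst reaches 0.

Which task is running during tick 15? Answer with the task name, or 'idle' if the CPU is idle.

running at tick 15 = C

t=0: queue=[A,G] q_used=0 → run A
t=1: queue=[A,G] q_used=1 → run A
t=2: queue=[A,G] q_used=2 → run A
t=3: queue=[A,G,C] q_used=3 → run A
t=4: queue=[G,C,A,H] q_used=0 → run G
t=5: queue=[G,C,A,H] q_used=1 → run G
t=6: queue=[C,A,H] q_used=0 → run C
t=7: queue=[C,A,H] q_used=1 → run C
t=8: queue=[C,A,H] q_used=2 → run C
t=9: queue=[C,A,H] q_used=3 → run C
t=10: queue=[A,H,C] q_used=0 → run A
t=11: queue=[H,C] q_used=0 → run H
t=12: queue=[H,C] q_used=1 → run H
t=13: queue=[H,C] q_used=2 → run H
t=14: queue=[H,C] q_used=3 → run H
t=15: queue=[C,H] q_used=0 → run C
t=16: queue=[H] q_used=0 → run H
t=17: (idle)
t=18: (idle)
t=19: (idle)
t=20: (idle)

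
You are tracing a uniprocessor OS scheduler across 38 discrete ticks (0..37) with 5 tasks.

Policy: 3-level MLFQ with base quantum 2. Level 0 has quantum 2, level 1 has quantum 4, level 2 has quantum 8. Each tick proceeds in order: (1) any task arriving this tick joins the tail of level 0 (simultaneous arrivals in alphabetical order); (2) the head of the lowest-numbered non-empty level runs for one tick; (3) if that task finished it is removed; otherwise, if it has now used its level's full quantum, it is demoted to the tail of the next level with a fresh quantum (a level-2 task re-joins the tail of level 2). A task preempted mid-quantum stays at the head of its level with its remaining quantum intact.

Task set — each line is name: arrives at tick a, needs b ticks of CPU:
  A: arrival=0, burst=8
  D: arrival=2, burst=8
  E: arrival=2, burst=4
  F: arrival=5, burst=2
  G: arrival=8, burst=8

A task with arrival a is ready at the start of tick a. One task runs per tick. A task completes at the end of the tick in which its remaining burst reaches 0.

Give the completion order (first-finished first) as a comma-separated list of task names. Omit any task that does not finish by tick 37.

t=0: L0/L1/L2 = A/-/- → run A
t=1: L0/L1/L2 = A/-/- → run A
t=2: L0/L1/L2 = DE/A/- → run D
t=3: L0/L1/L2 = DE/A/- → run D
t=4: L0/L1/L2 = E/AD/- → run E
t=5: L0/L1/L2 = EF/AD/- → run E
t=6: L0/L1/L2 = F/ADE/- → run F
t=7: L0/L1/L2 = F/ADE/- → run F
t=8: L0/L1/L2 = G/ADE/- → run G
t=9: L0/L1/L2 = G/ADE/- → run G
t=10: L0/L1/L2 = -/ADEG/- → run A
t=11: L0/L1/L2 = -/ADEG/- → run A
t=12: L0/L1/L2 = -/ADEG/- → run A
t=13: L0/L1/L2 = -/ADEG/- → run A
t=14: L0/L1/L2 = -/DEG/A → run D
t=15: L0/L1/L2 = -/DEG/A → run D
t=16: L0/L1/L2 = -/DEG/A → run D
t=17: L0/L1/L2 = -/DEG/A → run D
t=18: L0/L1/L2 = -/EG/AD → run E
t=19: L0/L1/L2 = -/EG/AD → run E
t=20: L0/L1/L2 = -/G/AD → run G
t=21: L0/L1/L2 = -/G/AD → run G
t=22: L0/L1/L2 = -/G/AD → run G
t=23: L0/L1/L2 = -/G/AD → run G
t=24: L0/L1/L2 = -/-/ADG → run A
t=25: L0/L1/L2 = -/-/ADG → run A
t=26: L0/L1/L2 = -/-/DG → run D
t=27: L0/L1/L2 = -/-/DG → run D
t=28: L0/L1/L2 = -/-/G → run G
t=29: L0/L1/L2 = -/-/G → run G
t=30: (idle)
t=31: (idle)
t=32: (idle)
t=33: (idle)
t=34: (idle)
t=35: (idle)
t=36: (idle)
t=37: (idle)

completion order = F, E, A, D, G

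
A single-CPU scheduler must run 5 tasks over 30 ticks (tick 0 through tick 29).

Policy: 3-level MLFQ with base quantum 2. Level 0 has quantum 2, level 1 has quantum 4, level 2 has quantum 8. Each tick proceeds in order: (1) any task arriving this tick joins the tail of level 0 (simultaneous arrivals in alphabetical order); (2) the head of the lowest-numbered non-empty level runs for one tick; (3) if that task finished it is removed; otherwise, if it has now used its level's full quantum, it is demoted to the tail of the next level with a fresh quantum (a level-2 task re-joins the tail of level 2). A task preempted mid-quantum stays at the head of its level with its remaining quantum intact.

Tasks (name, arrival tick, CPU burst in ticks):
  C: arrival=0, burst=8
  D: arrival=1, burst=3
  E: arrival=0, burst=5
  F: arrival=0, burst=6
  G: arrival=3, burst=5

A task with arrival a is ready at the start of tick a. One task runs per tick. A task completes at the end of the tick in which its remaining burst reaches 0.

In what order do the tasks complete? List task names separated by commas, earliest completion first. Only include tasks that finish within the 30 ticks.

t=0: L0/L1/L2 = CEF/-/- → run C
t=1: L0/L1/L2 = CEFD/-/- → run C
t=2: L0/L1/L2 = EFD/C/- → run E
t=3: L0/L1/L2 = EFDG/C/- → run E
t=4: L0/L1/L2 = FDG/CE/- → run F
t=5: L0/L1/L2 = FDG/CE/- → run F
t=6: L0/L1/L2 = DG/CEF/- → run D
t=7: L0/L1/L2 = DG/CEF/- → run D
t=8: L0/L1/L2 = G/CEFD/- → run G
t=9: L0/L1/L2 = G/CEFD/- → run G
t=10: L0/L1/L2 = -/CEFDG/- → run C
t=11: L0/L1/L2 = -/CEFDG/- → run C
t=12: L0/L1/L2 = -/CEFDG/- → run C
t=13: L0/L1/L2 = -/CEFDG/- → run C
t=14: L0/L1/L2 = -/EFDG/C → run E
t=15: L0/L1/L2 = -/EFDG/C → run E
t=16: L0/L1/L2 = -/EFDG/C → run E
t=17: L0/L1/L2 = -/FDG/C → run F
t=18: L0/L1/L2 = -/FDG/C → run F
t=19: L0/L1/L2 = -/FDG/C → run F
t=20: L0/L1/L2 = -/FDG/C → run F
t=21: L0/L1/L2 = -/DG/C → run D
t=22: L0/L1/L2 = -/G/C → run G
t=23: L0/L1/L2 = -/G/C → run G
t=24: L0/L1/L2 = -/G/C → run G
t=25: L0/L1/L2 = -/-/C → run C
t=26: L0/L1/L2 = -/-/C → run C
t=27: (idle)
t=28: (idle)
t=29: (idle)

completion order = E, F, D, G, C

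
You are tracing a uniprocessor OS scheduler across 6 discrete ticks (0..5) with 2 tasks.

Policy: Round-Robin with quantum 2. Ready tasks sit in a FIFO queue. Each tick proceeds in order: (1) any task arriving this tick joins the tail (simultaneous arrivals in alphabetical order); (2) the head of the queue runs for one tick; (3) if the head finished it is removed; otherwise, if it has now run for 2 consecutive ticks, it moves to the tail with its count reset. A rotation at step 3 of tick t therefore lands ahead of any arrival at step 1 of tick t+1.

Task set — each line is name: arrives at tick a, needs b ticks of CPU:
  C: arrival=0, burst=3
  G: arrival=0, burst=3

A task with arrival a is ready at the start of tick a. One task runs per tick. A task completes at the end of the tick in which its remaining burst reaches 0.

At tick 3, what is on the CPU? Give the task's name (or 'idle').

running at tick 3 = G

t=0: queue=[C,G] q_used=0 → run C
t=1: queue=[C,G] q_used=1 → run C
t=2: queue=[G,C] q_used=0 → run G
t=3: queue=[G,C] q_used=1 → run G
t=4: queue=[C,G] q_used=0 → run C
t=5: queue=[G] q_used=0 → run G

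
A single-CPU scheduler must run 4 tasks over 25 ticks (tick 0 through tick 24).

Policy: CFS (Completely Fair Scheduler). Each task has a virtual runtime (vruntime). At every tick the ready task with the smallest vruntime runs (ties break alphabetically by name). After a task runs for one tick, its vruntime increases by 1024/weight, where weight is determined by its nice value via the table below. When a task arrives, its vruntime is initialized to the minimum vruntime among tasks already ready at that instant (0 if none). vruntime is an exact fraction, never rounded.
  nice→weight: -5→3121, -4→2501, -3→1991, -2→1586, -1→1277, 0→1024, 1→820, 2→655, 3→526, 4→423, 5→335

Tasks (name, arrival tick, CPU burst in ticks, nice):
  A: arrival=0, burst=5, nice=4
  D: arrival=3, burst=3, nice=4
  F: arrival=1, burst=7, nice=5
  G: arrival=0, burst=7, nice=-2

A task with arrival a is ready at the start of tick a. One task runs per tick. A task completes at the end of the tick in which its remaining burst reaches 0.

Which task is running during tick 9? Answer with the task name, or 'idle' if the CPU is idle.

running at tick 9 = F

t=0: vr[A=0 G=0] → run A
t=1: vr[A=1024/423 F=0 G=0] → run F
t=2: vr[A=1024/423 F=1024/335 G=0] → run G
t=3: vr[A=1024/423 D=512/793 F=1024/335 G=512/793] → run D
t=4: vr[A=1024/423 D=1028608/335439 F=1024/335 G=512/793] → run G
t=5: vr[A=1024/423 D=1028608/335439 F=1024/335 G=1024/793] → run G
t=6: vr[A=1024/423 D=1028608/335439 F=1024/335 G=1536/793] → run G
t=7: vr[A=1024/423 D=1028608/335439 F=1024/335 G=2048/793] → run A
t=8: vr[A=2048/423 D=1028608/335439 F=1024/335 G=2048/793] → run G
t=9: vr[A=2048/423 D=1028608/335439 F=1024/335 G=2560/793] → run F
t=10: vr[A=2048/423 D=1028608/335439 F=2048/335 G=2560/793] → run D
t=11: vr[A=2048/423 D=1840640/335439 F=2048/335 G=2560/793] → run G
t=12: vr[A=2048/423 D=1840640/335439 F=2048/335 G=3072/793] → run G
t=13: vr[A=2048/423 D=1840640/335439 F=2048/335] → run A
t=14: vr[A=1024/141 D=1840640/335439 F=2048/335] → run D
t=15: vr[A=1024/141 F=2048/335] → run F
t=16: vr[A=1024/141 F=3072/335] → run A
t=17: vr[A=4096/423 F=3072/335] → run F
t=18: vr[A=4096/423 F=4096/335] → run A
t=19: vr[F=4096/335] → run F
t=20: vr[F=1024/67] → run F
t=21: vr[F=6144/335] → run F
t=22: (idle)
t=23: (idle)
t=24: (idle)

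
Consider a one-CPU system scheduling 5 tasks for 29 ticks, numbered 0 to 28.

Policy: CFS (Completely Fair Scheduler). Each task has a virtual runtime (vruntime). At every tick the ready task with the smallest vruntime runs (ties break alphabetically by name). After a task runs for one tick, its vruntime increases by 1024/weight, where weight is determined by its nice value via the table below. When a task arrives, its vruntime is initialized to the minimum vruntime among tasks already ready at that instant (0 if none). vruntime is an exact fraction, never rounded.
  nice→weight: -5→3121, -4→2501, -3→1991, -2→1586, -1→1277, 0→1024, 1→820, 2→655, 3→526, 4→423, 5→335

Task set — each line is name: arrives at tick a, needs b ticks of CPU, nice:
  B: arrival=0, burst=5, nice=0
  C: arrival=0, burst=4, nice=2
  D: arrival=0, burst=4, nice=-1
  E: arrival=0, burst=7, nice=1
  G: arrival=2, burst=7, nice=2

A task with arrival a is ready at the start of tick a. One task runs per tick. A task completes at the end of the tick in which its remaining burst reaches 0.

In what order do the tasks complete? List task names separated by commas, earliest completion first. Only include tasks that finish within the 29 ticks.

t=0: vr[B=0 C=0 D=0 E=0] → run B
t=1: vr[B=1 C=0 D=0 E=0] → run C
t=2: vr[B=1 C=1024/655 D=0 E=0 G=0] → run D
t=3: vr[B=1 C=1024/655 D=1024/1277 E=0 G=0] → run E
t=4: vr[B=1 C=1024/655 D=1024/1277 E=256/205 G=0] → run G
t=5: vr[B=1 C=1024/655 D=1024/1277 E=256/205 G=1024/655] → run D
t=6: vr[B=1 C=1024/655 D=2048/1277 E=256/205 G=1024/655] → run B
t=7: vr[B=2 C=1024/655 D=2048/1277 E=256/205 G=1024/655] → run E
t=8: vr[B=2 C=1024/655 D=2048/1277 E=512/205 G=1024/655] → run C
t=9: vr[B=2 C=2048/655 D=2048/1277 E=512/205 G=1024/655] → run G
t=10: vr[B=2 C=2048/655 D=2048/1277 E=512/205 G=2048/655] → run D
t=11: vr[B=2 C=2048/655 D=3072/1277 E=512/205 G=2048/655] → run B
t=12: vr[B=3 C=2048/655 D=3072/1277 E=512/205 G=2048/655] → run D
t=13: vr[B=3 C=2048/655 E=512/205 G=2048/655] → run E
t=14: vr[B=3 C=2048/655 E=768/205 G=2048/655] → run B
t=15: vr[B=4 C=2048/655 E=768/205 G=2048/655] → run C
t=16: vr[B=4 C=3072/655 E=768/205 G=2048/655] → run G
t=17: vr[B=4 C=3072/655 E=768/205 G=3072/655] → run E
t=18: vr[B=4 C=3072/655 E=1024/205 G=3072/655] → run B
t=19: vr[C=3072/655 E=1024/205 G=3072/655] → run C
t=20: vr[E=1024/205 G=3072/655] → run G
t=21: vr[E=1024/205 G=4096/655] → run E
t=22: vr[E=256/41 G=4096/655] → run E
t=23: vr[E=1536/205 G=4096/655] → run G
t=24: vr[E=1536/205 G=1024/131] → run E
t=25: vr[G=1024/131] → run G
t=26: vr[G=6144/655] → run G
t=27: (idle)
t=28: (idle)

completion order = D, B, C, E, G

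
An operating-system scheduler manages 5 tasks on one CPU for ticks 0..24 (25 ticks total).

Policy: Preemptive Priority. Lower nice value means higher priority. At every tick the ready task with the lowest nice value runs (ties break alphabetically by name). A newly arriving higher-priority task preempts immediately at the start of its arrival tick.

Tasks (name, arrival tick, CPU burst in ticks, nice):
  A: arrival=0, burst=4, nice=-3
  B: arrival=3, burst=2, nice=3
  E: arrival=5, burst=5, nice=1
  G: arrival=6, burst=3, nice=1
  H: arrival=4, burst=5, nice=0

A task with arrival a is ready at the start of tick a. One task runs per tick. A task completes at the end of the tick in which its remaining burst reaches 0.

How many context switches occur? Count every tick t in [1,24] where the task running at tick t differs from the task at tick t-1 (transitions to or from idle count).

context switches = 5

t=0: ready={A} → run A
t=1: ready={A} → run A
t=2: ready={A} → run A
t=3: ready={A,B} → run A
t=4: ready={B,H} → run H
t=5: ready={B,E,H} → run H
t=6: ready={B,E,G,H} → run H
t=7: ready={B,E,G,H} → run H
t=8: ready={B,E,G,H} → run H
t=9: ready={B,E,G} → run E
t=10: ready={B,E,G} → run E
t=11: ready={B,E,G} → run E
t=12: ready={B,E,G} → run E
t=13: ready={B,E,G} → run E
t=14: ready={B,G} → run G
t=15: ready={B,G} → run G
t=16: ready={B,G} → run G
t=17: ready={B} → run B
t=18: ready={B} → run B
t=19: (idle)
t=20: (idle)
t=21: (idle)
t=22: (idle)
t=23: (idle)
t=24: (idle)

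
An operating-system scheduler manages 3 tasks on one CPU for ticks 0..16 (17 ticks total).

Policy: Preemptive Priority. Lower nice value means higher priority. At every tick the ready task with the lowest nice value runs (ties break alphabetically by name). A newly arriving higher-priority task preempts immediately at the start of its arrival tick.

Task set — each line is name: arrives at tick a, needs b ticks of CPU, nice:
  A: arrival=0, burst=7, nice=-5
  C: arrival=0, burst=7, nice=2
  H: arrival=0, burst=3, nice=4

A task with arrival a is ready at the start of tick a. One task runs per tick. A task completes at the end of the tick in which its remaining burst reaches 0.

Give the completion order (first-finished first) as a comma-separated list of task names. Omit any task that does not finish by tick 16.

t=0: ready={A,C,H} → run A
t=1: ready={A,C,H} → run A
t=2: ready={A,C,H} → run A
t=3: ready={A,C,H} → run A
t=4: ready={A,C,H} → run A
t=5: ready={A,C,H} → run A
t=6: ready={A,C,H} → run A
t=7: ready={C,H} → run C
t=8: ready={C,H} → run C
t=9: ready={C,H} → run C
t=10: ready={C,H} → run C
t=11: ready={C,H} → run C
t=12: ready={C,H} → run C
t=13: ready={C,H} → run C
t=14: ready={H} → run H
t=15: ready={H} → run H
t=16: ready={H} → run H

completion order = A, C, H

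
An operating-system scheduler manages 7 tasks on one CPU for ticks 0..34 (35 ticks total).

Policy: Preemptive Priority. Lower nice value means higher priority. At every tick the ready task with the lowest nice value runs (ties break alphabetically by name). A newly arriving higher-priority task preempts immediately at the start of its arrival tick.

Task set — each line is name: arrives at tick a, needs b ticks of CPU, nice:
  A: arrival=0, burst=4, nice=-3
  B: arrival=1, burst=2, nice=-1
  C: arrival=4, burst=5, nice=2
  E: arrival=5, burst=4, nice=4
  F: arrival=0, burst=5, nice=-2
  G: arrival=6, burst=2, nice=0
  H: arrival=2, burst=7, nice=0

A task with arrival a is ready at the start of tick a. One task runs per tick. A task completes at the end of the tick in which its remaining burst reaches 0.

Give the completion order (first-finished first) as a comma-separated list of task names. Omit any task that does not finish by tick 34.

completion order = A, F, B, G, H, C, E

t=0: ready={A,F} → run A
t=1: ready={A,B,F} → run A
t=2: ready={A,B,F,H} → run A
t=3: ready={A,B,F,H} → run A
t=4: ready={B,C,F,H} → run F
t=5: ready={B,C,E,F,H} → run F
t=6: ready={B,C,E,F,G,H} → run F
t=7: ready={B,C,E,F,G,H} → run F
t=8: ready={B,C,E,F,G,H} → run F
t=9: ready={B,C,E,G,H} → run B
t=10: ready={B,C,E,G,H} → run B
t=11: ready={C,E,G,H} → run G
t=12: ready={C,E,G,H} → run G
t=13: ready={C,E,H} → run H
t=14: ready={C,E,H} → run H
t=15: ready={C,E,H} → run H
t=16: ready={C,E,H} → run H
t=17: ready={C,E,H} → run H
t=18: ready={C,E,H} → run H
t=19: ready={C,E,H} → run H
t=20: ready={C,E} → run C
t=21: ready={C,E} → run C
t=22: ready={C,E} → run C
t=23: ready={C,E} → run C
t=24: ready={C,E} → run C
t=25: ready={E} → run E
t=26: ready={E} → run E
t=27: ready={E} → run E
t=28: ready={E} → run E
t=29: (idle)
t=30: (idle)
t=31: (idle)
t=32: (idle)
t=33: (idle)
t=34: (idle)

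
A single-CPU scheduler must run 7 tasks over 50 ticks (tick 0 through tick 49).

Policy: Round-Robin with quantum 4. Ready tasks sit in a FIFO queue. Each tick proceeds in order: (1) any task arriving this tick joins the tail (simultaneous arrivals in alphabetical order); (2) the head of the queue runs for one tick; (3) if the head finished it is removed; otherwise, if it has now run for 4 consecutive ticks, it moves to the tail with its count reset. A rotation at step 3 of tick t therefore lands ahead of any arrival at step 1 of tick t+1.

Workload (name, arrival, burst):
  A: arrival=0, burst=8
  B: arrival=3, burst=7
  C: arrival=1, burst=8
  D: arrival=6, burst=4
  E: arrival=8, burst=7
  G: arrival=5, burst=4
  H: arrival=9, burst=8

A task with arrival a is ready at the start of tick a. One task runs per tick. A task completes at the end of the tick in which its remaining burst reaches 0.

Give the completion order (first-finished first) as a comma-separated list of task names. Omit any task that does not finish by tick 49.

t=0: queue=[A] q_used=0 → run A
t=1: queue=[A,C] q_used=1 → run A
t=2: queue=[A,C] q_used=2 → run A
t=3: queue=[A,C,B] q_used=3 → run A
t=4: queue=[C,B,A] q_used=0 → run C
t=5: queue=[C,B,A,G] q_used=1 → run C
t=6: queue=[C,B,A,G,D] q_used=2 → run C
t=7: queue=[C,B,A,G,D] q_used=3 → run C
t=8: queue=[B,A,G,D,C,E] q_used=0 → run B
t=9: queue=[B,A,G,D,C,E,H] q_used=1 → run B
t=10: queue=[B,A,G,D,C,E,H] q_used=2 → run B
t=11: queue=[B,A,G,D,C,E,H] q_used=3 → run B
t=12: queue=[A,G,D,C,E,H,B] q_used=0 → run A
t=13: queue=[A,G,D,C,E,H,B] q_used=1 → run A
t=14: queue=[A,G,D,C,E,H,B] q_used=2 → run A
t=15: queue=[A,G,D,C,E,H,B] q_used=3 → run A
t=16: queue=[G,D,C,E,H,B] q_used=0 → run G
t=17: queue=[G,D,C,E,H,B] q_used=1 → run G
t=18: queue=[G,D,C,E,H,B] q_used=2 → run G
t=19: queue=[G,D,C,E,H,B] q_used=3 → run G
t=20: queue=[D,C,E,H,B] q_used=0 → run D
t=21: queue=[D,C,E,H,B] q_used=1 → run D
t=22: queue=[D,C,E,H,B] q_used=2 → run D
t=23: queue=[D,C,E,H,B] q_used=3 → run D
t=24: queue=[C,E,H,B] q_used=0 → run C
t=25: queue=[C,E,H,B] q_used=1 → run C
t=26: queue=[C,E,H,B] q_used=2 → run C
t=27: queue=[C,E,H,B] q_used=3 → run C
t=28: queue=[E,H,B] q_used=0 → run E
t=29: queue=[E,H,B] q_used=1 → run E
t=30: queue=[E,H,B] q_used=2 → run E
t=31: queue=[E,H,B] q_used=3 → run E
t=32: queue=[H,B,E] q_used=0 → run H
t=33: queue=[H,B,E] q_used=1 → run H
t=34: queue=[H,B,E] q_used=2 → run H
t=35: queue=[H,B,E] q_used=3 → run H
t=36: queue=[B,E,H] q_used=0 → run B
t=37: queue=[B,E,H] q_used=1 → run B
t=38: queue=[B,E,H] q_used=2 → run B
t=39: queue=[E,H] q_used=0 → run E
t=40: queue=[E,H] q_used=1 → run E
t=41: queue=[E,H] q_used=2 → run E
t=42: queue=[H] q_used=0 → run H
t=43: queue=[H] q_used=1 → run H
t=44: queue=[H] q_used=2 → run H
t=45: queue=[H] q_used=3 → run H
t=46: (idle)
t=47: (idle)
t=48: (idle)
t=49: (idle)

completion order = A, G, D, C, B, E, H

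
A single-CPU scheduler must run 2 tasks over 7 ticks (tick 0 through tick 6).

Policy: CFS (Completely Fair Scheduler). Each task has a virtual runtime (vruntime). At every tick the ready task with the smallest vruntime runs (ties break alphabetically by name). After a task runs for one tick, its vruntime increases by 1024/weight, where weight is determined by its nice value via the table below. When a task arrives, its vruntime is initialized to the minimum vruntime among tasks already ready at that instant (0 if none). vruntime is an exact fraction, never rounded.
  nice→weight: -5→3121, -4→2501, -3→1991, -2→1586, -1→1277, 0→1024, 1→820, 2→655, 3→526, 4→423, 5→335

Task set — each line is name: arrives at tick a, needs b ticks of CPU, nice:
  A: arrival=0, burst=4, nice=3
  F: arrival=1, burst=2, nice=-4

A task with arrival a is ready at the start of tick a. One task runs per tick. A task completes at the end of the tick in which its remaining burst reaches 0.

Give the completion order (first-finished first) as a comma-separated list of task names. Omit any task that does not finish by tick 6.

t=0: vr[A=0] → run A
t=1: vr[A=512/263 F=512/263] → run A
t=2: vr[A=1024/263 F=512/263] → run F
t=3: vr[A=1024/263 F=1549824/657763] → run F
t=4: vr[A=1024/263] → run A
t=5: vr[A=1536/263] → run A
t=6: (idle)

completion order = F, A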